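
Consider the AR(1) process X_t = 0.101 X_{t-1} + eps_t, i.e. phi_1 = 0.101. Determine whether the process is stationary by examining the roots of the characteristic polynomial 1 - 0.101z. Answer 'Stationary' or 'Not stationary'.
\text{Stationary}

The AR(p) characteristic polynomial is P(z) = 1 - 0.101z.
Stationarity requires all roots to lie outside the unit circle, i.e. |z| > 1 for every root.
This is linear in z: 1 + (-0.101) z = 0  =>  z = -1/(-0.101) = 9.90099,  |z| = 9.90099.
Moduli of all roots: 9.9010.
All moduli strictly greater than 1? Yes.
Verdict: Stationary.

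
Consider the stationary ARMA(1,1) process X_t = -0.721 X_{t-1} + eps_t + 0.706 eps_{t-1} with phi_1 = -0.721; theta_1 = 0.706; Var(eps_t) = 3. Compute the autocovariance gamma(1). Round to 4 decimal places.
\gamma(1) = -0.0460

Multiply the model equation by X_{t-k} and take expectations. With theta_0 = psi_0 = 1 and psi_j the MA(infinity) weights, this gives
  gamma(k) - sum_i phi_i gamma(k-i) = c_k,
  c_k = sigma^2 * sum_{j=k..q} theta_j psi_{j-k}   (c_k = 0 for k > q),
using gamma(-m) = gamma(m).
psi-weights needed (psi_j = theta_j + sum_i phi_i psi_{j-i}):
  psi_1 = theta_1 + phi_1 = 0.706 + (-0.721) = -0.015
Right-hand sides:
  c_0 = sigma^2 (1 + theta_1 psi_1) = 3 * (1 + (0.706)(-0.015)) = 3 * 0.98941 = 2.96823
  c_1 = sigma^2 theta_1 = 3 * (0.706) = 2.118
  c_2 = 0
Equations for k = 0 and k = 1 (AR order 1):
  gamma(0) = phi_1 gamma(1) + c_0
  gamma(1) = phi_1 gamma(0) + c_1
Substituting the second into the first: gamma(0) (1 - phi_1^2) = c_0 + phi_1 c_1, so
  gamma(0) = (c_0 + phi_1 c_1) / (1 - phi_1^2) = (2.96823 + (-0.721)(2.118)) / (1 - (-0.721)^2) = 1.441152 / 0.480159 = 3.001406.
  gamma(1) = phi_1 gamma(0) + c_1 = (-0.721)(3.001406) + (2.118) = -0.046014.
Therefore gamma(1) = -0.0460 (to 4 decimal places).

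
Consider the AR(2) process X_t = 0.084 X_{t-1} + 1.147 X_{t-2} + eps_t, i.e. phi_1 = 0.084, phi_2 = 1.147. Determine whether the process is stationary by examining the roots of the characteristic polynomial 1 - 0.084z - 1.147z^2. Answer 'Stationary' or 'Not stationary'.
\text{Not stationary}

The AR(p) characteristic polynomial is P(z) = 1 - 0.084z - 1.147z^2.
Stationarity requires all roots to lie outside the unit circle, i.e. |z| > 1 for every root.
Set 1 + (-0.084) z + (-1.147) z^2 = 0, i.e. a z^2 + b z + c = 0 with a = -1.147, b = -0.084, c = 1.
Discriminant D = b^2 - 4ac = (-0.084)^2 - 4*(-1.147)*1 = 0.007056 - (-4.588) = 4.595056.
D >= 0, so the roots are real: z = (-b +/- sqrt(D)) / (2a) = (0.084 +/- 2.143608) / (-2.294).
  z_1 = (0.084 + 2.143608) / (-2.294) = -0.9711,   |z_1| = 0.9711.
  z_2 = (0.084 - 2.143608) / (-2.294) = 0.8978,   |z_2| = 0.8978.
Moduli of all roots: 0.9711, 0.8978.
All moduli strictly greater than 1? No.
Verdict: Not stationary.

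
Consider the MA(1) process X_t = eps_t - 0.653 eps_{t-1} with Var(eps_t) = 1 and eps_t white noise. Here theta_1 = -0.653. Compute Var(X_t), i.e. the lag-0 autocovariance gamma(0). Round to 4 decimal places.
\gamma(0) = 1.4264

For an MA(q) process X_t = eps_t + sum_i theta_i eps_{t-i} with
Var(eps_t) = sigma^2, the variance is
  gamma(0) = sigma^2 * (1 + sum_i theta_i^2).
  sum_i theta_i^2 = (-0.653)^2 = 0.426409.
  gamma(0) = 1 * (1 + 0.426409) = 1 * 1.426409 = 1.426409, which rounds to 1.4264.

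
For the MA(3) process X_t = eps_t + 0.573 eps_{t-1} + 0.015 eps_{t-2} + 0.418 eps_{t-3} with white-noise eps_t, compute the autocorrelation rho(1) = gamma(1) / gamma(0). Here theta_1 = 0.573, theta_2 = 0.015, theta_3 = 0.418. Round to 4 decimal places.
\rho(1) = 0.3911

For an MA(q) process with theta_0 = 1, the autocovariance is
  gamma(k) = sigma^2 * sum_{i=0..q-k} theta_i * theta_{i+k},
and rho(k) = gamma(k) / gamma(0). Sigma^2 cancels.
  numerator   = (1)*(0.573) + (0.573)*(0.015) + (0.015)*(0.418) = 0.587865.
  denominator = (1)^2 + (0.573)^2 + (0.015)^2 + (0.418)^2 = 1.503278.
  rho(1) = 0.587865 / 1.503278 = 0.3911.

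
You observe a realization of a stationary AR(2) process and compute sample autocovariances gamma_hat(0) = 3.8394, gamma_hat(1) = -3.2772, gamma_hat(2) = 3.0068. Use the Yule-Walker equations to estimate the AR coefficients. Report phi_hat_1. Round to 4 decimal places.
\hat\phi_{1} = -0.6820

The Yule-Walker equations for an AR(p) process read, in matrix form,
  Gamma_p phi = r_p,   with   (Gamma_p)_{ij} = gamma(|i - j|),
                       (r_p)_i = gamma(i),   i,j = 1..p.
Substitute the sample gammas (Toeplitz matrix and right-hand side of size 2):
  Gamma_p = [[3.8394, -3.2772], [-3.2772, 3.8394]]
  r_p     = [-3.2772, 3.0068]
Written out:
  3.8394 phi_1 - 3.2772 phi_2 = -3.2772
  -3.2772 phi_1 + 3.8394 phi_2 = 3.0068
Solve by Cramer's rule:
  det = gamma(0)^2 - gamma(1)^2 = (3.8394)^2 - (-3.2772)^2 = 14.74099236 - 10.74003984 = 4.00095252
  phi_hat_1 = [gamma(1) gamma(0) - gamma(1) gamma(2)] / det = [(-3.2772)(3.8394) - (-3.2772)(3.0068)] / 4.00095252 = -2.72859672 / 4.00095252 = -0.682
  phi_hat_2 = [gamma(0) gamma(2) - gamma(1)^2] / det = [(3.8394)(3.0068) - (-3.2772)^2] / 4.00095252 = 0.80426808 / 4.00095252 = 0.201
So phi_hat = [-0.6820, 0.2010].
Therefore phi_hat_1 = -0.6820.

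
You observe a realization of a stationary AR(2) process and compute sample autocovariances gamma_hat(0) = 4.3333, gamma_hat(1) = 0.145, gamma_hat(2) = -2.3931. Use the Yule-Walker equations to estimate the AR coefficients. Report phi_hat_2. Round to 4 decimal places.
\hat\phi_{2} = -0.5540

The Yule-Walker equations for an AR(p) process read, in matrix form,
  Gamma_p phi = r_p,   with   (Gamma_p)_{ij} = gamma(|i - j|),
                       (r_p)_i = gamma(i),   i,j = 1..p.
Substitute the sample gammas (Toeplitz matrix and right-hand side of size 2):
  Gamma_p = [[4.3333, 0.145], [0.145, 4.3333]]
  r_p     = [0.145, -2.3931]
Written out:
  4.3333 phi_1 + 0.145 phi_2 = 0.145
  0.145 phi_1 + 4.3333 phi_2 = -2.3931
Solve by Cramer's rule:
  det = gamma(0)^2 - gamma(1)^2 = (4.3333)^2 - (0.145)^2 = 18.77748889 - 0.021025 = 18.75646389
  phi_hat_1 = [gamma(1) gamma(0) - gamma(1) gamma(2)] / det = [(0.145)(4.3333) - (0.145)(-2.3931)] / 18.75646389 = 0.975328 / 18.75646389 = 0.052
  phi_hat_2 = [gamma(0) gamma(2) - gamma(1)^2] / det = [(4.3333)(-2.3931) - (0.145)^2] / 18.75646389 = -10.39104523 / 18.75646389 = -0.554
So phi_hat = [0.0520, -0.5540].
Therefore phi_hat_2 = -0.5540.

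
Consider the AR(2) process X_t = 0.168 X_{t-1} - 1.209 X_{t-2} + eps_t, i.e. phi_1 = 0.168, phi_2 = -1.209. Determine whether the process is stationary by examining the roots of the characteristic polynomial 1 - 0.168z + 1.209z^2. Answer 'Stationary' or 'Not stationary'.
\text{Not stationary}

The AR(p) characteristic polynomial is P(z) = 1 - 0.168z + 1.209z^2.
Stationarity requires all roots to lie outside the unit circle, i.e. |z| > 1 for every root.
Set 1 + (-0.168) z + (1.209) z^2 = 0, i.e. a z^2 + b z + c = 0 with a = 1.209, b = -0.168, c = 1.
Discriminant D = b^2 - 4ac = (-0.168)^2 - 4*(1.209)*1 = 0.028224 - (4.836) = -4.807776.
D < 0, so the roots are the complex-conjugate pair z = (-b +/- i sqrt(-D)) / (2a) = 0.0695 +/- 0.9068i.
For a conjugate pair |z|^2 = z * conj(z) = (product of roots) = c/a = 1/(1.209) = 0.82713, so |z| = sqrt(0.82713) = 0.9095 for both roots.
Moduli of all roots: 0.9095, 0.9095.
All moduli strictly greater than 1? No.
Verdict: Not stationary.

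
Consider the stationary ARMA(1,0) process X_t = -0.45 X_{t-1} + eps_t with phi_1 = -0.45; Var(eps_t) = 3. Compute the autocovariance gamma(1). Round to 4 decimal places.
\gamma(1) = -1.6928

Multiply the model equation by X_{t-k} and take expectations. With theta_0 = psi_0 = 1 and psi_j the MA(infinity) weights, this gives
  gamma(k) - sum_i phi_i gamma(k-i) = c_k,
  c_k = sigma^2 * sum_{j=k..q} theta_j psi_{j-k}   (c_k = 0 for k > q),
using gamma(-m) = gamma(m).
Pure AR (q = 0): c_0 = sigma^2 = 3, c_k = 0 for k >= 1.
Equations for k = 0 and k = 1 (AR order 1):
  gamma(0) = phi_1 gamma(1) + c_0
  gamma(1) = phi_1 gamma(0) + c_1
Substituting the second into the first: gamma(0) (1 - phi_1^2) = c_0 + phi_1 c_1, so
  gamma(0) = c_0 / (1 - phi_1^2) = 3 / (1 - (-0.45)^2) = 3 / 0.7975 = 3.761755.
  gamma(1) = phi_1 gamma(0) = (-0.45)(3.761755) = -1.69279.
Therefore gamma(1) = -1.6928 (to 4 decimal places).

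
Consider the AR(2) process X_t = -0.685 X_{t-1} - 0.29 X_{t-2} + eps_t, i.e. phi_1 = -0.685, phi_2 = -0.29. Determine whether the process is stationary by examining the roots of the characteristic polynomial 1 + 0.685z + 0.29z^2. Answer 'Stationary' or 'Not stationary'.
\text{Stationary}

The AR(p) characteristic polynomial is P(z) = 1 + 0.685z + 0.29z^2.
Stationarity requires all roots to lie outside the unit circle, i.e. |z| > 1 for every root.
Set 1 + (0.685) z + (0.29) z^2 = 0, i.e. a z^2 + b z + c = 0 with a = 0.29, b = 0.685, c = 1.
Discriminant D = b^2 - 4ac = (0.685)^2 - 4*(0.29)*1 = 0.469225 - (1.16) = -0.690775.
D < 0, so the roots are the complex-conjugate pair z = (-b +/- i sqrt(-D)) / (2a) = -1.181 +/- 1.433i.
For a conjugate pair |z|^2 = z * conj(z) = (product of roots) = c/a = 1/(0.29) = 3.448276, so |z| = sqrt(3.448276) = 1.857 for both roots.
Moduli of all roots: 1.8570, 1.8570.
All moduli strictly greater than 1? Yes.
Verdict: Stationary.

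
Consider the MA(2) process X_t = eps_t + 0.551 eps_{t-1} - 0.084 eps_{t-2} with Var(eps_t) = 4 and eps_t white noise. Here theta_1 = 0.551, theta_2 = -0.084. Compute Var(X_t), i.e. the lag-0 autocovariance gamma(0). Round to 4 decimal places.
\gamma(0) = 5.2426

For an MA(q) process X_t = eps_t + sum_i theta_i eps_{t-i} with
Var(eps_t) = sigma^2, the variance is
  gamma(0) = sigma^2 * (1 + sum_i theta_i^2).
  sum_i theta_i^2 = (0.551)^2 + (-0.084)^2 = 0.303601 + 0.007056 = 0.310657.
  gamma(0) = 4 * (1 + 0.310657) = 4 * 1.310657 = 5.242628, which rounds to 5.2426.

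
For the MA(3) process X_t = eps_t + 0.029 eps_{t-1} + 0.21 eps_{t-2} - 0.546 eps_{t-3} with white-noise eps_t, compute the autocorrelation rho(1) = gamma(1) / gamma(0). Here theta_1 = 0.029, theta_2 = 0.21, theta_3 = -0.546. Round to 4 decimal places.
\rho(1) = -0.0592

For an MA(q) process with theta_0 = 1, the autocovariance is
  gamma(k) = sigma^2 * sum_{i=0..q-k} theta_i * theta_{i+k},
and rho(k) = gamma(k) / gamma(0). Sigma^2 cancels.
  numerator   = (1)*(0.029) + (0.029)*(0.21) + (0.21)*(-0.546) = -0.07957.
  denominator = (1)^2 + (0.029)^2 + (0.21)^2 + (-0.546)^2 = 1.343057.
  rho(1) = -0.07957 / 1.343057 = -0.0592.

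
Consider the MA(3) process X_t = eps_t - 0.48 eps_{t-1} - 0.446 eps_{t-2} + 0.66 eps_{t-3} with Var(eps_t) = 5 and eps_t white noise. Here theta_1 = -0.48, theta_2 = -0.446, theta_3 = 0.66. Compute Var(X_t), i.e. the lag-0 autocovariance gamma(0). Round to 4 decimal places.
\gamma(0) = 9.3246

For an MA(q) process X_t = eps_t + sum_i theta_i eps_{t-i} with
Var(eps_t) = sigma^2, the variance is
  gamma(0) = sigma^2 * (1 + sum_i theta_i^2).
  sum_i theta_i^2 = (-0.48)^2 + (-0.446)^2 + (0.66)^2 = 0.2304 + 0.198916 + 0.4356 = 0.864916.
  gamma(0) = 5 * (1 + 0.864916) = 5 * 1.864916 = 9.32458, which rounds to 9.3246.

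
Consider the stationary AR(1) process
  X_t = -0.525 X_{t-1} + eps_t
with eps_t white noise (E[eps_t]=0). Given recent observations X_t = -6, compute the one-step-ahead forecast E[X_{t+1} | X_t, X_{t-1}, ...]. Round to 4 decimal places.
E[X_{t+1} \mid \mathcal F_t] = 3.1500

For an AR(p) model X_t = c + sum_i phi_i X_{t-i} + eps_t, the
one-step-ahead conditional mean is
  E[X_{t+1} | X_t, ...] = c + sum_i phi_i X_{t+1-i}.
Substitute known values:
  E[X_{t+1} | ...] = (-0.525) * (-6)
                   = 3.1500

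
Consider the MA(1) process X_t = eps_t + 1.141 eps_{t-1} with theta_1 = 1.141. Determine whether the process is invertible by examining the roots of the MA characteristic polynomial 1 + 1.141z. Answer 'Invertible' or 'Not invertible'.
\text{Not invertible}

The MA(q) characteristic polynomial is P(z) = 1 + 1.141z.
Invertibility requires all roots to lie outside the unit circle, i.e. |z| > 1 for every root.
This is linear in z: 1 + (1.141) z = 0  =>  z = -1/(1.141) = -0.876424,  |z| = 0.876424.
Moduli of all roots: 0.8764.
All moduli strictly greater than 1? No.
Verdict: Not invertible.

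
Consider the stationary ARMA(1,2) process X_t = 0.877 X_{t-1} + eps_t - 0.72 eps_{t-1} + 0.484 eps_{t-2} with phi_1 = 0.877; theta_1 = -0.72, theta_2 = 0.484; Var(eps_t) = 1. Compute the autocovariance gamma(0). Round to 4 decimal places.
\gamma(0) = 2.6987

Multiply the model equation by X_{t-k} and take expectations. With theta_0 = psi_0 = 1 and psi_j the MA(infinity) weights, this gives
  gamma(k) - sum_i phi_i gamma(k-i) = c_k,
  c_k = sigma^2 * sum_{j=k..q} theta_j psi_{j-k}   (c_k = 0 for k > q),
using gamma(-m) = gamma(m).
psi-weights needed (psi_j = theta_j + sum_i phi_i psi_{j-i}):
  psi_1 = theta_1 + phi_1 = -0.72 + (0.877) = 0.157
  psi_2 = theta_2 + phi_1 psi_1 = 0.484 + (0.877)(0.157) = 0.621689
Right-hand sides:
  c_0 = sigma^2 (1 + theta_1 psi_1 + theta_2 psi_2) = 1 * (1 + (-0.72)(0.157) + (0.484)(0.621689)) = 1 * 1.187857 = 1.187857
  c_1 = sigma^2 (theta_1 + theta_2 psi_1) = 1 * (-0.72 + (0.484)(0.157)) = -0.644012
  c_2 = sigma^2 theta_2 = 1 * (0.484) = 0.484
Equations for k = 0 and k = 1 (AR order 1):
  gamma(0) = phi_1 gamma(1) + c_0
  gamma(1) = phi_1 gamma(0) + c_1
Substituting the second into the first: gamma(0) (1 - phi_1^2) = c_0 + phi_1 c_1, so
  gamma(0) = (c_0 + phi_1 c_1) / (1 - phi_1^2) = (1.187857 + (0.877)(-0.644012)) / (1 - (0.877)^2) = 0.623059 / 0.230871 = 2.698732.
Therefore gamma(0) = 2.6987 (to 4 decimal places).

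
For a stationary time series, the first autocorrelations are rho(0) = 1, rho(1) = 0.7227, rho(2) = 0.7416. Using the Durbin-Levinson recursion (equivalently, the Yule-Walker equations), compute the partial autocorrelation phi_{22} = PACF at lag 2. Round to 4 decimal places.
\phi_{22} = 0.4591

The PACF at lag k is phi_{kk}, the last component of the solution
to the Yule-Walker system G_k phi = r_k where
  (G_k)_{ij} = rho(|i - j|), (r_k)_i = rho(i), i,j = 1..k.
Equivalently, Durbin-Levinson gives phi_{kk} iteratively:
  phi_{11} = rho(1)
  phi_{kk} = [rho(k) - sum_{j=1..k-1} phi_{k-1,j} rho(k-j)]
            / [1 - sum_{j=1..k-1} phi_{k-1,j} rho(j)],
  phi_{k,j} = phi_{k-1,j} - phi_{kk} phi_{k-1,k-j},  j = 1..k-1.
Step k = 1:
  phi_11 = rho(1) = 0.7227.
Step k = 2:
  phi_22 = [rho(2) - phi_11 rho(1)] / [1 - phi_11 rho(1)] = [0.7416 - (0.7227)(0.7227)] / [1 - (0.7227)(0.7227)]
         = 0.21930471 / 0.47770471 = 0.4591.
Therefore phi_{22} = 0.4591.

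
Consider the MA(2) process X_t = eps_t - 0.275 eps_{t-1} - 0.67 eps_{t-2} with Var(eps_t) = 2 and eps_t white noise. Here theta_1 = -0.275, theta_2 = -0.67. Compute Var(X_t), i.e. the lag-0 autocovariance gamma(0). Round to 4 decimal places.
\gamma(0) = 3.0491

For an MA(q) process X_t = eps_t + sum_i theta_i eps_{t-i} with
Var(eps_t) = sigma^2, the variance is
  gamma(0) = sigma^2 * (1 + sum_i theta_i^2).
  sum_i theta_i^2 = (-0.275)^2 + (-0.67)^2 = 0.075625 + 0.4489 = 0.524525.
  gamma(0) = 2 * (1 + 0.524525) = 2 * 1.524525 = 3.04905, which rounds to 3.0491.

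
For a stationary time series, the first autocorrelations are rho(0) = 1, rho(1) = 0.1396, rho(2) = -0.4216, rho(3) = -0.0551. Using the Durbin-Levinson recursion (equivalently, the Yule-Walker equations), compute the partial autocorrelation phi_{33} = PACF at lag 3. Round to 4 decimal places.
\phi_{33} = 0.1190

The PACF at lag k is phi_{kk}, the last component of the solution
to the Yule-Walker system G_k phi = r_k where
  (G_k)_{ij} = rho(|i - j|), (r_k)_i = rho(i), i,j = 1..k.
Equivalently, Durbin-Levinson gives phi_{kk} iteratively:
  phi_{11} = rho(1)
  phi_{kk} = [rho(k) - sum_{j=1..k-1} phi_{k-1,j} rho(k-j)]
            / [1 - sum_{j=1..k-1} phi_{k-1,j} rho(j)],
  phi_{k,j} = phi_{k-1,j} - phi_{kk} phi_{k-1,k-j},  j = 1..k-1.
Step k = 1:
  phi_11 = rho(1) = 0.1396.
Step k = 2:
  phi_22 = [rho(2) - phi_11 rho(1)] / [1 - phi_11 rho(1)] = [-0.4216 - (0.1396)(0.1396)] / [1 - (0.1396)(0.1396)]
         = -0.44108816 / 0.98051184 = -0.449855.
  Update: phi_21 = phi_11 - phi_22 phi_11 = 0.1396 - (-0.449855)(0.1396) = 0.2024.
Step k = 3:
  phi_33 = [rho(3) - phi_21 rho(2) - phi_22 rho(1)] / [1 - phi_21 rho(1) - phi_22 rho(2)]
    numerator   = -0.0551 - (0.2024)(-0.4216) - (-0.449855)(0.1396) = 0.0930315
    denominator = 1 - (0.2024)(0.1396) - (-0.449855)(-0.4216) = 0.78208612
  phi_33 = 0.0930315 / 0.78208612 = 0.119.
Therefore phi_{33} = 0.1190.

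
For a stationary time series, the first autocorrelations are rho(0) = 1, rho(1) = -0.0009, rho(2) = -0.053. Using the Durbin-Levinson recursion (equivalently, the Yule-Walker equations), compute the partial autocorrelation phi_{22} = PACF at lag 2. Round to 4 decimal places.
\phi_{22} = -0.0530

The PACF at lag k is phi_{kk}, the last component of the solution
to the Yule-Walker system G_k phi = r_k where
  (G_k)_{ij} = rho(|i - j|), (r_k)_i = rho(i), i,j = 1..k.
Equivalently, Durbin-Levinson gives phi_{kk} iteratively:
  phi_{11} = rho(1)
  phi_{kk} = [rho(k) - sum_{j=1..k-1} phi_{k-1,j} rho(k-j)]
            / [1 - sum_{j=1..k-1} phi_{k-1,j} rho(j)],
  phi_{k,j} = phi_{k-1,j} - phi_{kk} phi_{k-1,k-j},  j = 1..k-1.
Step k = 1:
  phi_11 = rho(1) = -0.0009.
Step k = 2:
  phi_22 = [rho(2) - phi_11 rho(1)] / [1 - phi_11 rho(1)] = [-0.053 - (-0.0009)(-0.0009)] / [1 - (-0.0009)(-0.0009)]
         = -0.05300081 / 0.99999919 = -0.053.
Therefore phi_{22} = -0.0530.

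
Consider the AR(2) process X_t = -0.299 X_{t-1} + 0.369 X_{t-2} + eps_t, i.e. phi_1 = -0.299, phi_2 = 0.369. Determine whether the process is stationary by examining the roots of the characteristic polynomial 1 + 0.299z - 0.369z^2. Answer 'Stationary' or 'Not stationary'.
\text{Stationary}

The AR(p) characteristic polynomial is P(z) = 1 + 0.299z - 0.369z^2.
Stationarity requires all roots to lie outside the unit circle, i.e. |z| > 1 for every root.
Set 1 + (0.299) z + (-0.369) z^2 = 0, i.e. a z^2 + b z + c = 0 with a = -0.369, b = 0.299, c = 1.
Discriminant D = b^2 - 4ac = (0.299)^2 - 4*(-0.369)*1 = 0.089401 - (-1.476) = 1.565401.
D >= 0, so the roots are real: z = (-b +/- sqrt(D)) / (2a) = (-0.299 +/- 1.25116) / (-0.738).
  z_1 = (-0.299 + 1.25116) / (-0.738) = -1.2902,   |z_1| = 1.2902.
  z_2 = (-0.299 - 1.25116) / (-0.738) = 2.1005,   |z_2| = 2.1005.
Moduli of all roots: 1.2902, 2.1005.
All moduli strictly greater than 1? Yes.
Verdict: Stationary.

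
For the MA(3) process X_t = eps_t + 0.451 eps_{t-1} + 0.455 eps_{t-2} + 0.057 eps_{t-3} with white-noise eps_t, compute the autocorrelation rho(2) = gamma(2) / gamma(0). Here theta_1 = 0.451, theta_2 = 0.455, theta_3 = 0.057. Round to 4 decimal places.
\rho(2) = 0.3400

For an MA(q) process with theta_0 = 1, the autocovariance is
  gamma(k) = sigma^2 * sum_{i=0..q-k} theta_i * theta_{i+k},
and rho(k) = gamma(k) / gamma(0). Sigma^2 cancels.
  numerator   = (1)*(0.455) + (0.451)*(0.057) = 0.480707.
  denominator = (1)^2 + (0.451)^2 + (0.455)^2 + (0.057)^2 = 1.413675.
  rho(2) = 0.480707 / 1.413675 = 0.3400.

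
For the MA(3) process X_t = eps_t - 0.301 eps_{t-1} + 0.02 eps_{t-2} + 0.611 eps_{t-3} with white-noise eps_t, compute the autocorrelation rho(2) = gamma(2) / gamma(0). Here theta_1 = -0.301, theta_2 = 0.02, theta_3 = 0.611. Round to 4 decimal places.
\rho(2) = -0.1119

For an MA(q) process with theta_0 = 1, the autocovariance is
  gamma(k) = sigma^2 * sum_{i=0..q-k} theta_i * theta_{i+k},
and rho(k) = gamma(k) / gamma(0). Sigma^2 cancels.
  numerator   = (1)*(0.02) + (-0.301)*(0.611) = -0.163911.
  denominator = (1)^2 + (-0.301)^2 + (0.02)^2 + (0.611)^2 = 1.464322.
  rho(2) = -0.163911 / 1.464322 = -0.1119.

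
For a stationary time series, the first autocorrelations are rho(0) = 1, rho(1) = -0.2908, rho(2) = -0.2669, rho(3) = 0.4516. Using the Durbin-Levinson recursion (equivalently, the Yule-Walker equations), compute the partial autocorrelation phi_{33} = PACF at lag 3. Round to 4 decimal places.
\phi_{33} = 0.2979

The PACF at lag k is phi_{kk}, the last component of the solution
to the Yule-Walker system G_k phi = r_k where
  (G_k)_{ij} = rho(|i - j|), (r_k)_i = rho(i), i,j = 1..k.
Equivalently, Durbin-Levinson gives phi_{kk} iteratively:
  phi_{11} = rho(1)
  phi_{kk} = [rho(k) - sum_{j=1..k-1} phi_{k-1,j} rho(k-j)]
            / [1 - sum_{j=1..k-1} phi_{k-1,j} rho(j)],
  phi_{k,j} = phi_{k-1,j} - phi_{kk} phi_{k-1,k-j},  j = 1..k-1.
Step k = 1:
  phi_11 = rho(1) = -0.2908.
Step k = 2:
  phi_22 = [rho(2) - phi_11 rho(1)] / [1 - phi_11 rho(1)] = [-0.2669 - (-0.2908)(-0.2908)] / [1 - (-0.2908)(-0.2908)]
         = -0.35146464 / 0.91543536 = -0.383932.
  Update: phi_21 = phi_11 - phi_22 phi_11 = -0.2908 - (-0.383932)(-0.2908) = -0.402447.
Step k = 3:
  phi_33 = [rho(3) - phi_21 rho(2) - phi_22 rho(1)] / [1 - phi_21 rho(1) - phi_22 rho(2)]
    numerator   = 0.4516 - (-0.402447)(-0.2669) - (-0.383932)(-0.2908) = 0.23253947
    denominator = 1 - (-0.402447)(-0.2908) - (-0.383932)(-0.2669) = 0.78049695
  phi_33 = 0.23253947 / 0.78049695 = 0.2979.
Therefore phi_{33} = 0.2979.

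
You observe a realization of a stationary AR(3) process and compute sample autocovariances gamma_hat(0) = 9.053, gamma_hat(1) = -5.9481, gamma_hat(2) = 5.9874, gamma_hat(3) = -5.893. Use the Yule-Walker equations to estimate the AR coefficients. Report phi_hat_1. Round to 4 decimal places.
\hat\phi_{1} = -0.2840

The Yule-Walker equations for an AR(p) process read, in matrix form,
  Gamma_p phi = r_p,   with   (Gamma_p)_{ij} = gamma(|i - j|),
                       (r_p)_i = gamma(i),   i,j = 1..p.
Substitute the sample gammas (Toeplitz matrix and right-hand side of size 3):
  Gamma_p = [[9.053, -5.9481, 5.9874], [-5.9481, 9.053, -5.9481], [5.9874, -5.9481, 9.053]]
  r_p     = [-5.9481, 5.9874, -5.893]
Written out (R1..R3):
  (R1) 9.053 phi_1 - 5.9481 phi_2 + 5.9874 phi_3 = -5.9481
  (R2) -5.9481 phi_1 + 9.053 phi_2 - 5.9481 phi_3 = 5.9874
  (R3) 5.9874 phi_1 - 5.9481 phi_2 + 9.053 phi_3 = -5.893
Gaussian elimination:
  R2 <- R2 - (-5.9481/9.053) R1 = R2 - (-0.657031) R1:  5.144915 phi_2 - 2.014194 phi_3 = 2.079315
  R3 <- R3 - (5.9874/9.053) R1 = R3 - (0.661372) R1:  -2.014194 phi_2 + 5.093102 phi_3 = -1.959094
  R3 <- R3 - (-2.014194/5.144915) R2 = R3 - (-0.391492) R2:  4.304561 phi_3 = -1.145058
Back-substitution:
  phi_hat_3 = -1.145058 / 4.304561 = -0.26601
  phi_hat_2 = (2.079315 - (-2.014194)(-0.26601)) / 5.144915 = 0.300009
  phi_hat_1 = (-5.9481 - (-5.9481)(0.300009) - (5.9874)(-0.26601)) / 9.053 = -0.283984
So phi_hat = [-0.2840, 0.3000, -0.2660].
Therefore phi_hat_1 = -0.2840.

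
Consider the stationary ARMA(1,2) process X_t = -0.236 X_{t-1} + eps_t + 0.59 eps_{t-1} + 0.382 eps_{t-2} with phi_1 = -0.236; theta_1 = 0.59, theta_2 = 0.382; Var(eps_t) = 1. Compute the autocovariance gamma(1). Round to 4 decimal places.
\gamma(1) = 0.4374

Multiply the model equation by X_{t-k} and take expectations. With theta_0 = psi_0 = 1 and psi_j the MA(infinity) weights, this gives
  gamma(k) - sum_i phi_i gamma(k-i) = c_k,
  c_k = sigma^2 * sum_{j=k..q} theta_j psi_{j-k}   (c_k = 0 for k > q),
using gamma(-m) = gamma(m).
psi-weights needed (psi_j = theta_j + sum_i phi_i psi_{j-i}):
  psi_1 = theta_1 + phi_1 = 0.59 + (-0.236) = 0.354
  psi_2 = theta_2 + phi_1 psi_1 = 0.382 + (-0.236)(0.354) = 0.298456
Right-hand sides:
  c_0 = sigma^2 (1 + theta_1 psi_1 + theta_2 psi_2) = 1 * (1 + (0.59)(0.354) + (0.382)(0.298456)) = 1 * 1.32287 = 1.32287
  c_1 = sigma^2 (theta_1 + theta_2 psi_1) = 1 * (0.59 + (0.382)(0.354)) = 0.725228
  c_2 = sigma^2 theta_2 = 1 * (0.382) = 0.382
Equations for k = 0 and k = 1 (AR order 1):
  gamma(0) = phi_1 gamma(1) + c_0
  gamma(1) = phi_1 gamma(0) + c_1
Substituting the second into the first: gamma(0) (1 - phi_1^2) = c_0 + phi_1 c_1, so
  gamma(0) = (c_0 + phi_1 c_1) / (1 - phi_1^2) = (1.32287 + (-0.236)(0.725228)) / (1 - (-0.236)^2) = 1.151716 / 0.944304 = 1.219646.
  gamma(1) = phi_1 gamma(0) + c_1 = (-0.236)(1.219646) + (0.725228) = 0.437392.
Therefore gamma(1) = 0.4374 (to 4 decimal places).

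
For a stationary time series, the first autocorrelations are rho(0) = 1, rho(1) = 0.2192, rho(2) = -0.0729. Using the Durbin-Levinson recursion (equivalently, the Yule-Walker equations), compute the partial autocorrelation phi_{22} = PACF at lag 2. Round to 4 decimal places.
\phi_{22} = -0.1271

The PACF at lag k is phi_{kk}, the last component of the solution
to the Yule-Walker system G_k phi = r_k where
  (G_k)_{ij} = rho(|i - j|), (r_k)_i = rho(i), i,j = 1..k.
Equivalently, Durbin-Levinson gives phi_{kk} iteratively:
  phi_{11} = rho(1)
  phi_{kk} = [rho(k) - sum_{j=1..k-1} phi_{k-1,j} rho(k-j)]
            / [1 - sum_{j=1..k-1} phi_{k-1,j} rho(j)],
  phi_{k,j} = phi_{k-1,j} - phi_{kk} phi_{k-1,k-j},  j = 1..k-1.
Step k = 1:
  phi_11 = rho(1) = 0.2192.
Step k = 2:
  phi_22 = [rho(2) - phi_11 rho(1)] / [1 - phi_11 rho(1)] = [-0.0729 - (0.2192)(0.2192)] / [1 - (0.2192)(0.2192)]
         = -0.12094864 / 0.95195136 = -0.1271.
Therefore phi_{22} = -0.1271.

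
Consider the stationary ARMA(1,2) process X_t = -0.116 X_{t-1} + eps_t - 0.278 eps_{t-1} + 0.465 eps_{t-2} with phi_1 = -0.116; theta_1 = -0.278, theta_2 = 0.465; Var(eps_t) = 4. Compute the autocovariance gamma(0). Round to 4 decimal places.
\gamma(0) = 5.6784

Multiply the model equation by X_{t-k} and take expectations. With theta_0 = psi_0 = 1 and psi_j the MA(infinity) weights, this gives
  gamma(k) - sum_i phi_i gamma(k-i) = c_k,
  c_k = sigma^2 * sum_{j=k..q} theta_j psi_{j-k}   (c_k = 0 for k > q),
using gamma(-m) = gamma(m).
psi-weights needed (psi_j = theta_j + sum_i phi_i psi_{j-i}):
  psi_1 = theta_1 + phi_1 = -0.278 + (-0.116) = -0.394
  psi_2 = theta_2 + phi_1 psi_1 = 0.465 + (-0.116)(-0.394) = 0.510704
Right-hand sides:
  c_0 = sigma^2 (1 + theta_1 psi_1 + theta_2 psi_2) = 4 * (1 + (-0.278)(-0.394) + (0.465)(0.510704)) = 4 * 1.347009 = 5.388037
  c_1 = sigma^2 (theta_1 + theta_2 psi_1) = 4 * (-0.278 + (0.465)(-0.394)) = -1.84484
  c_2 = sigma^2 theta_2 = 4 * (0.465) = 1.86
Equations for k = 0 and k = 1 (AR order 1):
  gamma(0) = phi_1 gamma(1) + c_0
  gamma(1) = phi_1 gamma(0) + c_1
Substituting the second into the first: gamma(0) (1 - phi_1^2) = c_0 + phi_1 c_1, so
  gamma(0) = (c_0 + phi_1 c_1) / (1 - phi_1^2) = (5.388037 + (-0.116)(-1.84484)) / (1 - (-0.116)^2) = 5.602039 / 0.986544 = 5.678448.
Therefore gamma(0) = 5.6784 (to 4 decimal places).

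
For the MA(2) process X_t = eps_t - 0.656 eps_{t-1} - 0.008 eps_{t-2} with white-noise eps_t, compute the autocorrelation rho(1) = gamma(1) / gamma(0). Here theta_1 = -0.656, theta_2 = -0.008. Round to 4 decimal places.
\rho(1) = -0.4549

For an MA(q) process with theta_0 = 1, the autocovariance is
  gamma(k) = sigma^2 * sum_{i=0..q-k} theta_i * theta_{i+k},
and rho(k) = gamma(k) / gamma(0). Sigma^2 cancels.
  numerator   = (1)*(-0.656) + (-0.656)*(-0.008) = -0.650752.
  denominator = (1)^2 + (-0.656)^2 + (-0.008)^2 = 1.4304.
  rho(1) = -0.650752 / 1.4304 = -0.4549.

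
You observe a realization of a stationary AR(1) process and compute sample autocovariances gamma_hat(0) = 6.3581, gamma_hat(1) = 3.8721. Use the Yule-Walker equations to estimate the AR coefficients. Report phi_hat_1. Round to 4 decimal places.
\hat\phi_{1} = 0.6090

The Yule-Walker equations for an AR(p) process read, in matrix form,
  Gamma_p phi = r_p,   with   (Gamma_p)_{ij} = gamma(|i - j|),
                       (r_p)_i = gamma(i),   i,j = 1..p.
Substitute the sample gammas (Toeplitz matrix and right-hand side of size 1):
  Gamma_p = [[6.3581]]
  r_p     = [3.8721]
With p = 1 this is the single equation gamma(0) phi_1 = gamma(1):
  phi_hat_1 = gamma(1) / gamma(0) = 3.8721 / 6.3581 = 0.6090.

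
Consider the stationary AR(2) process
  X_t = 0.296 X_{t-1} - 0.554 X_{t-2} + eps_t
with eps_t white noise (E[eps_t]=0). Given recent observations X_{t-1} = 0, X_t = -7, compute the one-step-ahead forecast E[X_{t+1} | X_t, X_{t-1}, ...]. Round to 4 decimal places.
E[X_{t+1} \mid \mathcal F_t] = -2.0720

For an AR(p) model X_t = c + sum_i phi_i X_{t-i} + eps_t, the
one-step-ahead conditional mean is
  E[X_{t+1} | X_t, ...] = c + sum_i phi_i X_{t+1-i}.
Substitute known values:
  E[X_{t+1} | ...] = (0.296) * (-7) + (-0.554) * (0)
                   = -2.0720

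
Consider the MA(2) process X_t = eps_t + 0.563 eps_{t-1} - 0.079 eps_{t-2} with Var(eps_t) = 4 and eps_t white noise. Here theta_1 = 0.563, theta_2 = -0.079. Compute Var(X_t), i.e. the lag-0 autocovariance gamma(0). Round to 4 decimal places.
\gamma(0) = 5.2928

For an MA(q) process X_t = eps_t + sum_i theta_i eps_{t-i} with
Var(eps_t) = sigma^2, the variance is
  gamma(0) = sigma^2 * (1 + sum_i theta_i^2).
  sum_i theta_i^2 = (0.563)^2 + (-0.079)^2 = 0.316969 + 0.006241 = 0.32321.
  gamma(0) = 4 * (1 + 0.32321) = 4 * 1.32321 = 5.29284, which rounds to 5.2928.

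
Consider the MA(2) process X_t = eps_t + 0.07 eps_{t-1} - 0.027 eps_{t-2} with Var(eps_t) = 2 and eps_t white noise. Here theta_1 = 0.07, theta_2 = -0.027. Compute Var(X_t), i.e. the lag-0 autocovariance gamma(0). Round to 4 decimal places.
\gamma(0) = 2.0113

For an MA(q) process X_t = eps_t + sum_i theta_i eps_{t-i} with
Var(eps_t) = sigma^2, the variance is
  gamma(0) = sigma^2 * (1 + sum_i theta_i^2).
  sum_i theta_i^2 = (0.07)^2 + (-0.027)^2 = 0.0049 + 0.000729 = 0.005629.
  gamma(0) = 2 * (1 + 0.005629) = 2 * 1.005629 = 2.011258, which rounds to 2.0113.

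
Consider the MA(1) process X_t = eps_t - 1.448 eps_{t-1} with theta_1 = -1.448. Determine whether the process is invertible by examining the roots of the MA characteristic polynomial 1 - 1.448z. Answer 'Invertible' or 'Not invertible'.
\text{Not invertible}

The MA(q) characteristic polynomial is P(z) = 1 - 1.448z.
Invertibility requires all roots to lie outside the unit circle, i.e. |z| > 1 for every root.
This is linear in z: 1 + (-1.448) z = 0  =>  z = -1/(-1.448) = 0.690608,  |z| = 0.690608.
Moduli of all roots: 0.6906.
All moduli strictly greater than 1? No.
Verdict: Not invertible.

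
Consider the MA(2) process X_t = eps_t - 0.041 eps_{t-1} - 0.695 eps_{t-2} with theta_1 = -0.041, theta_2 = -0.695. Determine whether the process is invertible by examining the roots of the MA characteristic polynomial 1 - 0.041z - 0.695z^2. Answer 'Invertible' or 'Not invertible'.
\text{Invertible}

The MA(q) characteristic polynomial is P(z) = 1 - 0.041z - 0.695z^2.
Invertibility requires all roots to lie outside the unit circle, i.e. |z| > 1 for every root.
Set 1 + (-0.041) z + (-0.695) z^2 = 0, i.e. a z^2 + b z + c = 0 with a = -0.695, b = -0.041, c = 1.
Discriminant D = b^2 - 4ac = (-0.041)^2 - 4*(-0.695)*1 = 0.001681 - (-2.78) = 2.781681.
D >= 0, so the roots are real: z = (-b +/- sqrt(D)) / (2a) = (0.041 +/- 1.667837) / (-1.39).
  z_1 = (0.041 + 1.667837) / (-1.39) = -1.2294,   |z_1| = 1.2294.
  z_2 = (0.041 - 1.667837) / (-1.39) = 1.1704,   |z_2| = 1.1704.
Moduli of all roots: 1.2294, 1.1704.
All moduli strictly greater than 1? Yes.
Verdict: Invertible.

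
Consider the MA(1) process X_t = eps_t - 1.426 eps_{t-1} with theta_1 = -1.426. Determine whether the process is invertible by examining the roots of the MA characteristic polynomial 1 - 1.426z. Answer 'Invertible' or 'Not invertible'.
\text{Not invertible}

The MA(q) characteristic polynomial is P(z) = 1 - 1.426z.
Invertibility requires all roots to lie outside the unit circle, i.e. |z| > 1 for every root.
This is linear in z: 1 + (-1.426) z = 0  =>  z = -1/(-1.426) = 0.701262,  |z| = 0.701262.
Moduli of all roots: 0.7013.
All moduli strictly greater than 1? No.
Verdict: Not invertible.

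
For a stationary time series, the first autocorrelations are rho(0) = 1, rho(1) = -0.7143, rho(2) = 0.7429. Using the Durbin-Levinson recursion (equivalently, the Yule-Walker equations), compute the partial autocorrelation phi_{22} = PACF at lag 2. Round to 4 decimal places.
\phi_{22} = 0.4751

The PACF at lag k is phi_{kk}, the last component of the solution
to the Yule-Walker system G_k phi = r_k where
  (G_k)_{ij} = rho(|i - j|), (r_k)_i = rho(i), i,j = 1..k.
Equivalently, Durbin-Levinson gives phi_{kk} iteratively:
  phi_{11} = rho(1)
  phi_{kk} = [rho(k) - sum_{j=1..k-1} phi_{k-1,j} rho(k-j)]
            / [1 - sum_{j=1..k-1} phi_{k-1,j} rho(j)],
  phi_{k,j} = phi_{k-1,j} - phi_{kk} phi_{k-1,k-j},  j = 1..k-1.
Step k = 1:
  phi_11 = rho(1) = -0.7143.
Step k = 2:
  phi_22 = [rho(2) - phi_11 rho(1)] / [1 - phi_11 rho(1)] = [0.7429 - (-0.7143)(-0.7143)] / [1 - (-0.7143)(-0.7143)]
         = 0.23267551 / 0.48977551 = 0.4751.
Therefore phi_{22} = 0.4751.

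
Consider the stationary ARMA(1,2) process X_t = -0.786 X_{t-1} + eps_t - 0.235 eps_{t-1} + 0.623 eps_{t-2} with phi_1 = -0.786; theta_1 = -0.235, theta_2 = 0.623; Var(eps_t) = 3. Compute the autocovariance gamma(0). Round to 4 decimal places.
\gamma(0) = 22.0774

Multiply the model equation by X_{t-k} and take expectations. With theta_0 = psi_0 = 1 and psi_j the MA(infinity) weights, this gives
  gamma(k) - sum_i phi_i gamma(k-i) = c_k,
  c_k = sigma^2 * sum_{j=k..q} theta_j psi_{j-k}   (c_k = 0 for k > q),
using gamma(-m) = gamma(m).
psi-weights needed (psi_j = theta_j + sum_i phi_i psi_{j-i}):
  psi_1 = theta_1 + phi_1 = -0.235 + (-0.786) = -1.021
  psi_2 = theta_2 + phi_1 psi_1 = 0.623 + (-0.786)(-1.021) = 1.425506
Right-hand sides:
  c_0 = sigma^2 (1 + theta_1 psi_1 + theta_2 psi_2) = 3 * (1 + (-0.235)(-1.021) + (0.623)(1.425506)) = 3 * 2.128025 = 6.384076
  c_1 = sigma^2 (theta_1 + theta_2 psi_1) = 3 * (-0.235 + (0.623)(-1.021)) = -2.613249
  c_2 = sigma^2 theta_2 = 3 * (0.623) = 1.869
Equations for k = 0 and k = 1 (AR order 1):
  gamma(0) = phi_1 gamma(1) + c_0
  gamma(1) = phi_1 gamma(0) + c_1
Substituting the second into the first: gamma(0) (1 - phi_1^2) = c_0 + phi_1 c_1, so
  gamma(0) = (c_0 + phi_1 c_1) / (1 - phi_1^2) = (6.384076 + (-0.786)(-2.613249)) / (1 - (-0.786)^2) = 8.438089 / 0.382204 = 22.077449.
Therefore gamma(0) = 22.0774 (to 4 decimal places).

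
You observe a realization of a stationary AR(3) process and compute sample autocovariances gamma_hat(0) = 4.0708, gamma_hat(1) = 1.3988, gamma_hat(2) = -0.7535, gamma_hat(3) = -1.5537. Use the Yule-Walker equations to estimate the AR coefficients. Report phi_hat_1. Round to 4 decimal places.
\hat\phi_{1} = 0.3830

The Yule-Walker equations for an AR(p) process read, in matrix form,
  Gamma_p phi = r_p,   with   (Gamma_p)_{ij} = gamma(|i - j|),
                       (r_p)_i = gamma(i),   i,j = 1..p.
Substitute the sample gammas (Toeplitz matrix and right-hand side of size 3):
  Gamma_p = [[4.0708, 1.3988, -0.7535], [1.3988, 4.0708, 1.3988], [-0.7535, 1.3988, 4.0708]]
  r_p     = [1.3988, -0.7535, -1.5537]
Written out (R1..R3):
  (R1) 4.0708 phi_1 + 1.3988 phi_2 - 0.7535 phi_3 = 1.3988
  (R2) 1.3988 phi_1 + 4.0708 phi_2 + 1.3988 phi_3 = -0.7535
  (R3) -0.7535 phi_1 + 1.3988 phi_2 + 4.0708 phi_3 = -1.5537
Gaussian elimination:
  R2 <- R2 - (1.3988/4.0708) R1 = R2 - (0.343618) R1:  3.590147 phi_2 + 1.657716 phi_3 = -1.234153
  R3 <- R3 - (-0.7535/4.0708) R1 = R3 - (-0.185099) R1:  1.657716 phi_2 + 3.931328 phi_3 = -1.294784
  R3 <- R3 - (1.657716/3.590147) R2 = R3 - (0.46174) R2:  3.165894 phi_3 = -0.724926
Back-substitution:
  phi_hat_3 = -0.724926 / 3.165894 = -0.22898
  phi_hat_2 = (-1.234153 - (1.657716)(-0.22898)) / 3.590147 = -0.238032
  phi_hat_1 = (1.3988 - (1.3988)(-0.238032) - (-0.7535)(-0.22898)) / 4.0708 = 0.383026
So phi_hat = [0.3830, -0.2380, -0.2290].
Therefore phi_hat_1 = 0.3830.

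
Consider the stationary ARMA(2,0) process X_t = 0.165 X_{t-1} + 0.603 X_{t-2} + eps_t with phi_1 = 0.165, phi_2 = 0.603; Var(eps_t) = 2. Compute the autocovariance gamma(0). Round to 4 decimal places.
\gamma(0) = 3.7989

Multiply the model equation by X_{t-k} and take expectations. With theta_0 = psi_0 = 1 and psi_j the MA(infinity) weights, this gives
  gamma(k) - sum_i phi_i gamma(k-i) = c_k,
  c_k = sigma^2 * sum_{j=k..q} theta_j psi_{j-k}   (c_k = 0 for k > q),
using gamma(-m) = gamma(m).
Pure AR (q = 0): c_0 = sigma^2 = 2, c_k = 0 for k >= 1.
Equations for k = 0, 1, 2 (AR order 2, c_2 = 0):
  (E0) gamma(0) = phi_1 gamma(1) + phi_2 gamma(2) + c_0
  (E1) gamma(1) = phi_1 gamma(0) + phi_2 gamma(1) + c_1
  (E2) gamma(2) = phi_1 gamma(1) + phi_2 gamma(0)
From (E1): gamma(1) = A gamma(0) + B with
  A = phi_1 / (1 - phi_2) = 0.165 / 0.397 = 0.415617,   B = c_1 / (1 - phi_2) = 0 / 0.397 = 0.
Insert (E2) into (E0): gamma(0) (1 - phi_2^2) = phi_1 (1 + phi_2) gamma(1) + c_0.
  phi_1 (1 + phi_2) = (0.165)(1.603) = 0.264495,   1 - phi_2^2 = 0.636391.
Replace gamma(1) by A gamma(0) + B and collect gamma(0):
  gamma(0) [0.636391 - (0.264495)(0.415617)] = c_0 = 2
  gamma(0) * 0.526462 = 2
  gamma(0) = 2 / 0.526462 = 3.798942.
Therefore gamma(0) = 3.7989 (to 4 decimal places).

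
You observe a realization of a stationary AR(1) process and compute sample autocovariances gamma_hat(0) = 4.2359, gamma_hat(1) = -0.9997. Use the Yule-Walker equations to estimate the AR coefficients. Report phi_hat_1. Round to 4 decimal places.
\hat\phi_{1} = -0.2360

The Yule-Walker equations for an AR(p) process read, in matrix form,
  Gamma_p phi = r_p,   with   (Gamma_p)_{ij} = gamma(|i - j|),
                       (r_p)_i = gamma(i),   i,j = 1..p.
Substitute the sample gammas (Toeplitz matrix and right-hand side of size 1):
  Gamma_p = [[4.2359]]
  r_p     = [-0.9997]
With p = 1 this is the single equation gamma(0) phi_1 = gamma(1):
  phi_hat_1 = gamma(1) / gamma(0) = -0.9997 / 4.2359 = -0.2360.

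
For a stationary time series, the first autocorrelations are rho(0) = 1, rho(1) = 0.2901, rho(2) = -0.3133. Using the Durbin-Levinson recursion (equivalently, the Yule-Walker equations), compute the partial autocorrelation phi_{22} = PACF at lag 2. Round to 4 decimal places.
\phi_{22} = -0.4340

The PACF at lag k is phi_{kk}, the last component of the solution
to the Yule-Walker system G_k phi = r_k where
  (G_k)_{ij} = rho(|i - j|), (r_k)_i = rho(i), i,j = 1..k.
Equivalently, Durbin-Levinson gives phi_{kk} iteratively:
  phi_{11} = rho(1)
  phi_{kk} = [rho(k) - sum_{j=1..k-1} phi_{k-1,j} rho(k-j)]
            / [1 - sum_{j=1..k-1} phi_{k-1,j} rho(j)],
  phi_{k,j} = phi_{k-1,j} - phi_{kk} phi_{k-1,k-j},  j = 1..k-1.
Step k = 1:
  phi_11 = rho(1) = 0.2901.
Step k = 2:
  phi_22 = [rho(2) - phi_11 rho(1)] / [1 - phi_11 rho(1)] = [-0.3133 - (0.2901)(0.2901)] / [1 - (0.2901)(0.2901)]
         = -0.39745801 / 0.91584199 = -0.434.
Therefore phi_{22} = -0.4340.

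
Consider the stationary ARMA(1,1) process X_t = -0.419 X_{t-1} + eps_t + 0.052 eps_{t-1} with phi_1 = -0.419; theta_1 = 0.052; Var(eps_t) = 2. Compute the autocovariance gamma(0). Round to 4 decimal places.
\gamma(0) = 2.3267

Multiply the model equation by X_{t-k} and take expectations. With theta_0 = psi_0 = 1 and psi_j the MA(infinity) weights, this gives
  gamma(k) - sum_i phi_i gamma(k-i) = c_k,
  c_k = sigma^2 * sum_{j=k..q} theta_j psi_{j-k}   (c_k = 0 for k > q),
using gamma(-m) = gamma(m).
psi-weights needed (psi_j = theta_j + sum_i phi_i psi_{j-i}):
  psi_1 = theta_1 + phi_1 = 0.052 + (-0.419) = -0.367
Right-hand sides:
  c_0 = sigma^2 (1 + theta_1 psi_1) = 2 * (1 + (0.052)(-0.367)) = 2 * 0.980916 = 1.961832
  c_1 = sigma^2 theta_1 = 2 * (0.052) = 0.104
  c_2 = 0
Equations for k = 0 and k = 1 (AR order 1):
  gamma(0) = phi_1 gamma(1) + c_0
  gamma(1) = phi_1 gamma(0) + c_1
Substituting the second into the first: gamma(0) (1 - phi_1^2) = c_0 + phi_1 c_1, so
  gamma(0) = (c_0 + phi_1 c_1) / (1 - phi_1^2) = (1.961832 + (-0.419)(0.104)) / (1 - (-0.419)^2) = 1.918256 / 0.824439 = 2.326741.
Therefore gamma(0) = 2.3267 (to 4 decimal places).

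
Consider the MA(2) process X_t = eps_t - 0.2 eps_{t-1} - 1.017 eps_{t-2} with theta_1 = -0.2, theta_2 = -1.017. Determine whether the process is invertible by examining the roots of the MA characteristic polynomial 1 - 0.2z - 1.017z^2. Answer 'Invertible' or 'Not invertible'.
\text{Not invertible}

The MA(q) characteristic polynomial is P(z) = 1 - 0.2z - 1.017z^2.
Invertibility requires all roots to lie outside the unit circle, i.e. |z| > 1 for every root.
Set 1 + (-0.2) z + (-1.017) z^2 = 0, i.e. a z^2 + b z + c = 0 with a = -1.017, b = -0.2, c = 1.
Discriminant D = b^2 - 4ac = (-0.2)^2 - 4*(-1.017)*1 = 0.04 - (-4.068) = 4.108.
D >= 0, so the roots are real: z = (-b +/- sqrt(D)) / (2a) = (0.2 +/- 2.02682) / (-2.034).
  z_1 = (0.2 + 2.02682) / (-2.034) = -1.0948,   |z_1| = 1.0948.
  z_2 = (0.2 - 2.02682) / (-2.034) = 0.8981,   |z_2| = 0.8981.
Moduli of all roots: 1.0948, 0.8981.
All moduli strictly greater than 1? No.
Verdict: Not invertible.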